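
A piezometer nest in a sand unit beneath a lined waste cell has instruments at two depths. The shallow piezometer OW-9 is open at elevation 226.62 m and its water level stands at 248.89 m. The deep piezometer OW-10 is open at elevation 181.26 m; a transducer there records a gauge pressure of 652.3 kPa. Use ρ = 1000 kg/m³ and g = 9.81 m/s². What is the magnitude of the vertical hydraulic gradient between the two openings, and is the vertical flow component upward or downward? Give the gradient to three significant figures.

Total head at OW-9: h = 248.89 m (water level in the standpipe).
Pressure head at OW-10: ψ = P/(ρg) = 652.3×1000 / (1000 × 9.81) = 66.49 m.
Total head at OW-10: h = z + ψ = 181.26 + 66.49 = 247.75 m.
Δh = h(OW-9) − h(OW-10) = 248.89 − 247.75 = 1.14 m.
Vertical separation Δz = 226.62 − 181.26 = 45.36 m.
|i_v| = |Δh| / Δz = 1.14 / 45.36 = 0.0251.
Head is higher in the shallow piezometer, so vertical flow is downward (recharge condition).

|i_v| ≈ 0.0251; vertical flow is downward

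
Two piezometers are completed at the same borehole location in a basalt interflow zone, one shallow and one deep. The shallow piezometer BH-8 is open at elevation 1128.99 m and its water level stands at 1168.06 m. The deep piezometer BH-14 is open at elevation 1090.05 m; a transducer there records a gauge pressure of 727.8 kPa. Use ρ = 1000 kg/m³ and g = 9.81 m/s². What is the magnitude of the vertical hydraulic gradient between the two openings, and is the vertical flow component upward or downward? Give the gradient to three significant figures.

|i_v| ≈ 0.0981; vertical flow is downward

Total head at BH-8: h = 1168.06 m (water level in the standpipe).
Pressure head at BH-14: ψ = P/(ρg) = 727.8×1000 / (1000 × 9.81) = 74.19 m.
Total head at BH-14: h = z + ψ = 1090.05 + 74.19 = 1164.24 m.
Δh = h(BH-8) − h(BH-14) = 1168.06 − 1164.24 = 3.82 m.
Vertical separation Δz = 1128.99 − 1090.05 = 38.94 m.
|i_v| = |Δh| / Δz = 3.82 / 38.94 = 0.0981.
Head is higher in the shallow piezometer, so vertical flow is downward (recharge condition).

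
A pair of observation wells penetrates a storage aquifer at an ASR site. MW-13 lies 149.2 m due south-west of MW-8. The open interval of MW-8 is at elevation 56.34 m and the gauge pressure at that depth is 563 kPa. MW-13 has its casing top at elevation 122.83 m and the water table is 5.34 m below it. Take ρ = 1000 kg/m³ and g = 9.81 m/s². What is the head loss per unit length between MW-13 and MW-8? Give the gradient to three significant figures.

i ≈ 0.0252 m/m

Pressure head at MW-8: ψ = P/(ρg) = 563×1000 / (1000 × 9.81) = 57.39 m.
Total head at MW-8: h = z + ψ = 56.34 + 57.39 = 113.73 m.
Total head at MW-13: h = 122.83 − 5.34 = 117.49 m.
Head difference: h(MW-8) − h(MW-13) = 113.73 − 117.49 = -3.76 m.
Hydraulic gradient: i = |Δh| / L = 3.76 / 149.2 = 0.0252.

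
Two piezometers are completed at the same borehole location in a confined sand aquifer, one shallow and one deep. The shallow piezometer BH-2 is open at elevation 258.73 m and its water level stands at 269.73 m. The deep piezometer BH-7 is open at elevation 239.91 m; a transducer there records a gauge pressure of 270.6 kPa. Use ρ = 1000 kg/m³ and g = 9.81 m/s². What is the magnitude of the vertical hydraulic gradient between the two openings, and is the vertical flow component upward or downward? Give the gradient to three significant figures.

Total head at BH-2: h = 269.73 m (water level in the standpipe).
Pressure head at BH-7: ψ = P/(ρg) = 270.6×1000 / (1000 × 9.81) = 27.58 m.
Total head at BH-7: h = z + ψ = 239.91 + 27.58 = 267.49 m.
Δh = h(BH-2) − h(BH-7) = 269.73 − 267.49 = 2.24 m.
Vertical separation Δz = 258.73 − 239.91 = 18.82 m.
|i_v| = |Δh| / Δz = 2.24 / 18.82 = 0.119.
Head is higher in the shallow piezometer, so vertical flow is downward (recharge condition).

|i_v| ≈ 0.119; vertical flow is downward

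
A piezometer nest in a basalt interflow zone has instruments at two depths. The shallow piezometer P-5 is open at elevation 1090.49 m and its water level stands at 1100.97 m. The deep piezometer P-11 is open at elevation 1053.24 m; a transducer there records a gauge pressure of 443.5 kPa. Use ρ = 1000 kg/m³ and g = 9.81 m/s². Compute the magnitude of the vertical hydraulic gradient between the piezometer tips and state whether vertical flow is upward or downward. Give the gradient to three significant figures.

Total head at P-5: h = 1100.97 m (water level in the standpipe).
Pressure head at P-11: ψ = P/(ρg) = 443.5×1000 / (1000 × 9.81) = 45.21 m.
Total head at P-11: h = z + ψ = 1053.24 + 45.21 = 1098.45 m.
Δh = h(P-5) − h(P-11) = 1100.97 − 1098.45 = 2.52 m.
Vertical separation Δz = 1090.49 − 1053.24 = 37.25 m.
|i_v| = |Δh| / Δz = 2.52 / 37.25 = 0.0677.
Head is higher in the shallow piezometer, so vertical flow is downward (recharge condition).

|i_v| ≈ 0.0677; vertical flow is downward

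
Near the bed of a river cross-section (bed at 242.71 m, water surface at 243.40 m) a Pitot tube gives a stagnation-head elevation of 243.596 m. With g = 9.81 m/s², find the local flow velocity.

v ≈ 1.96 m/s

Near the bed, under hydrostatic conditions, the piezometric head (z + ψ) equals the free-surface elevation, 243.40 m.
Velocity head = total − piezometric = 243.596 − 243.40 = 0.196 m.
v = √(2g·h_v) = √(2 × 9.81 × 0.196) = 1.96 m/s.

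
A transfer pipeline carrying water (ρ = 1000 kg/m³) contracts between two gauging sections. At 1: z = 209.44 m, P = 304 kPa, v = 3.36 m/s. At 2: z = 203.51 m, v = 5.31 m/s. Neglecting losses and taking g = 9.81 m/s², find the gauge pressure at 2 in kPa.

Pressure head at 1: ψ₁ = P₁/(ρg) = 304×1000 / (1000 × 9.81) = 30.99 m.
Velocity heads: v₁²/2g = 3.36²/19.62 = 0.575 m; v₂²/2g = 5.31²/19.62 = 1.437 m.
Total head H = z₁ + ψ₁ + v₁²/2g = 209.44 + 30.99 + 0.575 = 241.00 m.
ψ₂ = H − z₂ − v₂²/2g = 241.00 − 203.51 − 1.437 = 36.05 m.
P₂ = ρgψ₂ = 1000 × 9.81 × 36.05 ≈ 354 kPa.

P₂ ≈ 354 kPa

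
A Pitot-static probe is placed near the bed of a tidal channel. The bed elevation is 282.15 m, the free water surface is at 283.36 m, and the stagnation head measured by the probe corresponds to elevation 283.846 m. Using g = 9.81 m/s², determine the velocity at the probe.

v ≈ 3.09 m/s

Near the bed, under hydrostatic conditions, the piezometric head (z + ψ) equals the free-surface elevation, 283.36 m.
Velocity head = total − piezometric = 283.846 − 283.36 = 0.486 m.
v = √(2g·h_v) = √(2 × 9.81 × 0.486) = 3.09 m/s.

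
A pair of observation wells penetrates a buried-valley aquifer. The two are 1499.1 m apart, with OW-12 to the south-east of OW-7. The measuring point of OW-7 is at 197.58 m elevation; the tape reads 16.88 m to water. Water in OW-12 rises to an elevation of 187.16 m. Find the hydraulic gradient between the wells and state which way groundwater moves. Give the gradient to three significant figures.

Total head at OW-7: h = 197.58 − 16.88 = 180.70 m.
Total head at OW-12: h = 187.16 m (water level in the piezometer is the total head).
Head difference: h(OW-7) − h(OW-12) = 180.70 − 187.16 = -6.46 m.
Hydraulic gradient: i = |Δh| / L = 6.46 / 1499.1 = 0.00431.
Flow is from higher to lower head: from OW-12 toward OW-7, i.e. toward the north-west.

i ≈ 0.00431; groundwater flows toward the north-west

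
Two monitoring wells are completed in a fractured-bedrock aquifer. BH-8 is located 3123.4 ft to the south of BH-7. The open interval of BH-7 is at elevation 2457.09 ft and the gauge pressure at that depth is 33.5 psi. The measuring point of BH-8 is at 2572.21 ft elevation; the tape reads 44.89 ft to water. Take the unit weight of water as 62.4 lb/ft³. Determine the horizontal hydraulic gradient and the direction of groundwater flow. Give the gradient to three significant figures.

i ≈ 0.00227; groundwater flows toward the south

Pressure head at BH-7: ψ = 144·P/γ = 144 × 33.5 / 62.4 = 77.31 ft.
Total head at BH-7: h = z + ψ = 2457.09 + 77.31 = 2534.40 ft.
Total head at BH-8: h = 2572.21 − 44.89 = 2527.32 ft.
Head difference: h(BH-7) − h(BH-8) = 2534.40 − 2527.32 = 7.08 ft.
Hydraulic gradient: i = |Δh| / L = 7.08 / 3123.4 = 0.00227.
Flow is from higher to lower head: from BH-7 toward BH-8, i.e. toward the south.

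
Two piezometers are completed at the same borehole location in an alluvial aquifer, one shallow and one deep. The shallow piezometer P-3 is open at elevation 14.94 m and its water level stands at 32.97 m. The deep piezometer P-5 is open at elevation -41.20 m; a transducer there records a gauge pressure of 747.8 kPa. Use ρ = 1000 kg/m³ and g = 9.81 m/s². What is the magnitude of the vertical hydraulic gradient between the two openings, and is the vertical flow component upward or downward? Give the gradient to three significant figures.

|i_v| ≈ 0.0367; vertical flow is upward

Total head at P-3: h = 32.97 m (water level in the standpipe).
Pressure head at P-5: ψ = P/(ρg) = 747.8×1000 / (1000 × 9.81) = 76.23 m.
Total head at P-5: h = z + ψ = -41.20 + 76.23 = 35.03 m.
Δh = h(P-3) − h(P-5) = 32.97 − 35.03 = -2.06 m.
Vertical separation Δz = 14.94 − (-41.20) = 56.14 m.
|i_v| = |Δh| / Δz = 2.06 / 56.14 = 0.0367.
Head is higher in the deep piezometer, so vertical flow is upward (discharge condition).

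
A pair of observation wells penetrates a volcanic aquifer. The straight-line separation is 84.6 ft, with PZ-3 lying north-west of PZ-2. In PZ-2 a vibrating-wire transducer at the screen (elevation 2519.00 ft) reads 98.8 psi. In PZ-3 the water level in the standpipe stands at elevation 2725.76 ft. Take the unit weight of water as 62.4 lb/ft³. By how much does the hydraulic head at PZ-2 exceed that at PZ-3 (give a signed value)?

Pressure head at PZ-2: ψ = 144·P/γ = 144 × 98.8 / 62.4 = 228.00 ft.
Total head at PZ-2: h = z + ψ = 2519.00 + 228.00 = 2747.00 ft.
Total head at PZ-3: h = 2725.76 ft (water level in the piezometer is the total head).
Head difference: h(PZ-2) − h(PZ-3) = 2747.00 − 2725.76 = 21.24 ft.

Δh ≈ 21.24 ft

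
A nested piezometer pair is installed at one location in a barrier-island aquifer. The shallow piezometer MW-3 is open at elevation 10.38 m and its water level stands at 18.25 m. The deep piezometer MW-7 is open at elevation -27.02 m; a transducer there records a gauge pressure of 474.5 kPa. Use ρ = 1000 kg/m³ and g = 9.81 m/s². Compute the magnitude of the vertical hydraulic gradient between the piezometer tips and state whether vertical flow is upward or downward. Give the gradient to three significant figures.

Total head at MW-3: h = 18.25 m (water level in the standpipe).
Pressure head at MW-7: ψ = P/(ρg) = 474.5×1000 / (1000 × 9.81) = 48.37 m.
Total head at MW-7: h = z + ψ = -27.02 + 48.37 = 21.35 m.
Δh = h(MW-3) − h(MW-7) = 18.25 − 21.35 = -3.10 m.
Vertical separation Δz = 10.38 − (-27.02) = 37.40 m.
|i_v| = |Δh| / Δz = 3.10 / 37.40 = 0.0829.
Head is higher in the deep piezometer, so vertical flow is upward (discharge condition).

|i_v| ≈ 0.0829; vertical flow is upward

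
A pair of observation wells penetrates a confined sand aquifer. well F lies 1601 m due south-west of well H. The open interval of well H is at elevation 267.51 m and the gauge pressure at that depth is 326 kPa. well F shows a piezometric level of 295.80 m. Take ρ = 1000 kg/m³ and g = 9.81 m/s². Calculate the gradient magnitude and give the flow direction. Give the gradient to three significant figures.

i ≈ 0.00309; groundwater flows toward the south-west

Pressure head at well H: ψ = P/(ρg) = 326×1000 / (1000 × 9.81) = 33.23 m.
Total head at well H: h = z + ψ = 267.51 + 33.23 = 300.74 m.
Total head at well F: h = 295.80 m (water level in the piezometer is the total head).
Head difference: h(well H) − h(well F) = 300.74 − 295.80 = 4.94 m.
Hydraulic gradient: i = |Δh| / L = 4.94 / 1601 = 0.00309.
Flow is from higher to lower head: from well H toward well F, i.e. toward the south-west.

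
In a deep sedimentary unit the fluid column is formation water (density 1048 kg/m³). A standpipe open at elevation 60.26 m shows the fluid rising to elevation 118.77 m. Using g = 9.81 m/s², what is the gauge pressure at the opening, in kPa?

P ≈ 602 kPa

Pressure head ψ = h − z = 118.77 − 60.26 = 58.51 m.
P = ρgψ = 1048 × 9.81 × 58.51 = 601534 Pa ≈ 602 kPa.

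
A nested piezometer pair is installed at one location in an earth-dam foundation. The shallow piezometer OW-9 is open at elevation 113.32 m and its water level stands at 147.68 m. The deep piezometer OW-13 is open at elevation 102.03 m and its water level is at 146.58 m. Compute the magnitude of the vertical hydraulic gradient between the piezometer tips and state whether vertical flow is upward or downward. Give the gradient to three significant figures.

|i_v| ≈ 0.0974; vertical flow is downward

Total head at OW-9: h = 147.68 m (water level in the standpipe).
Total head at OW-13: h = 146.58 m.
Δh = h(OW-9) − h(OW-13) = 147.68 − 146.58 = 1.10 m.
Vertical separation Δz = 113.32 − 102.03 = 11.29 m.
|i_v| = |Δh| / Δz = 1.10 / 11.29 = 0.0974.
Head is higher in the shallow piezometer, so vertical flow is downward (recharge condition).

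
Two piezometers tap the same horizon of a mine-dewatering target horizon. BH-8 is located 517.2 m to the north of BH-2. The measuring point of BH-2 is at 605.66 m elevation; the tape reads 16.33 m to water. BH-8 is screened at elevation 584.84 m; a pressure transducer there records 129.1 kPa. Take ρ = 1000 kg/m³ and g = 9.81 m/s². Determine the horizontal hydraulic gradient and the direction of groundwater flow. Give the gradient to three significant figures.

Total head at BH-2: h = 605.66 − 16.33 = 589.33 m.
Pressure head at BH-8: ψ = P/(ρg) = 129.1×1000 / (1000 × 9.81) = 13.16 m.
Total head at BH-8: h = z + ψ = 584.84 + 13.16 = 598.00 m.
Head difference: h(BH-2) − h(BH-8) = 589.33 − 598.00 = -8.67 m.
Hydraulic gradient: i = |Δh| / L = 8.67 / 517.2 = 0.0168.
Flow is from higher to lower head: from BH-8 toward BH-2, i.e. toward the south.

i ≈ 0.0168; groundwater flows toward the south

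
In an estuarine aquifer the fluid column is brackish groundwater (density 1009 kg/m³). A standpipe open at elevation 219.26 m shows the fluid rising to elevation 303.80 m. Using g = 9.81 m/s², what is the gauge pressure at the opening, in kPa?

Pressure head ψ = h − z = 303.80 − 219.26 = 84.54 m.
P = ρgψ = 1009 × 9.81 × 84.54 = 836801 Pa ≈ 837 kPa.

P ≈ 837 kPa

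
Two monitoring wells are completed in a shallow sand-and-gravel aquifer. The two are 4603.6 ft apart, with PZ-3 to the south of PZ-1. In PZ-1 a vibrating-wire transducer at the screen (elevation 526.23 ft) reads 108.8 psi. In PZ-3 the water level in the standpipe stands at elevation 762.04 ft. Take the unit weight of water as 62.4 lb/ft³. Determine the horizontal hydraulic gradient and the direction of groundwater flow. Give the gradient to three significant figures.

Pressure head at PZ-1: ψ = 144·P/γ = 144 × 108.8 / 62.4 = 251.08 ft.
Total head at PZ-1: h = z + ψ = 526.23 + 251.08 = 777.31 ft.
Total head at PZ-3: h = 762.04 ft (water level in the piezometer is the total head).
Head difference: h(PZ-1) − h(PZ-3) = 777.31 − 762.04 = 15.27 ft.
Hydraulic gradient: i = |Δh| / L = 15.27 / 4603.6 = 0.00332.
Flow is from higher to lower head: from PZ-1 toward PZ-3, i.e. toward the south.

i ≈ 0.00332; groundwater flows toward the south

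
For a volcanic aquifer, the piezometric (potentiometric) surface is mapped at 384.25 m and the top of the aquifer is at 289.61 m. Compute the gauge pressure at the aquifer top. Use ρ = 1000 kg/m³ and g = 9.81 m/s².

P ≈ 928 kPa

Pressure head at the aquifer top: ψ = h − z = 384.25 − 289.61 = 94.64 m.
P = ρgψ = 1000 × 9.81 × 94.64 = 928418 Pa ≈ 928 kPa.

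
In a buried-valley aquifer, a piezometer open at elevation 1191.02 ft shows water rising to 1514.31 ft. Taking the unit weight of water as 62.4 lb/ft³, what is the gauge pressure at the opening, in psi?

Pressure head ψ = h − z = 1514.31 − 1191.02 = 323.29 ft.
P = γ·ψ / 144 = 62.4 × 323.29 / 144 = 140 psi.

P ≈ 140 psi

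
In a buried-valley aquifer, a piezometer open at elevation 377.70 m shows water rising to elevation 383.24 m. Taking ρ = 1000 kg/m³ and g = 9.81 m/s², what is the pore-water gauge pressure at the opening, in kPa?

P ≈ 54.3 kPa

Pressure head ψ = h − z = 383.24 − 377.70 = 5.54 m.
P = ρgψ = 1000 × 9.81 × 5.54 = 54347 Pa ≈ 54.3 kPa.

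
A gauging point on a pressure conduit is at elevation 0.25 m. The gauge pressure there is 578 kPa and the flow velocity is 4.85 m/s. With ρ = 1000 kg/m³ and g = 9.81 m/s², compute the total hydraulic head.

h ≈ 60.37 m

Pressure head ψ = P/(ρg) = 578×1000 / (1000 × 9.81) = 58.92 m.
Velocity head = v²/(2g) = 4.85² / (2 × 9.81) = 1.199 m.
h = z + ψ + v²/(2g) = 0.25 + 58.92 + 1.199 = 60.37 m.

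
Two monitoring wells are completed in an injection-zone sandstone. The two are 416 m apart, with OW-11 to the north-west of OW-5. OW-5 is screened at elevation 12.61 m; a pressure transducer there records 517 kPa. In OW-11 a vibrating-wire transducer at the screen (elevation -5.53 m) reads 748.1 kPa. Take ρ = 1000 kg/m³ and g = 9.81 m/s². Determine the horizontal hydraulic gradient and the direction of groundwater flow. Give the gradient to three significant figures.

Pressure head at OW-5: ψ = P/(ρg) = 517×1000 / (1000 × 9.81) = 52.70 m.
Total head at OW-5: h = z + ψ = 12.61 + 52.70 = 65.31 m.
Pressure head at OW-11: ψ = P/(ρg) = 748.1×1000 / (1000 × 9.81) = 76.26 m.
Total head at OW-11: h = z + ψ = -5.53 + 76.26 = 70.73 m.
Head difference: h(OW-5) − h(OW-11) = 65.31 − 70.73 = -5.42 m.
Hydraulic gradient: i = |Δh| / L = 5.42 / 416 = 0.0130.
Flow is from higher to lower head: from OW-11 toward OW-5, i.e. toward the south-east.

i ≈ 0.0130; groundwater flows toward the south-east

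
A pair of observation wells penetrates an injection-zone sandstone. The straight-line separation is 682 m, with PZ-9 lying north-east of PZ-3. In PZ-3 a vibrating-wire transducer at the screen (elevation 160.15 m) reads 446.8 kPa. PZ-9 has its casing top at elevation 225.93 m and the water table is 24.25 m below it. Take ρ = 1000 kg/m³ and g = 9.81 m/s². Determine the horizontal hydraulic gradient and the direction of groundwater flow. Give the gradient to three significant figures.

i ≈ 0.00589; groundwater flows toward the north-east

Pressure head at PZ-3: ψ = P/(ρg) = 446.8×1000 / (1000 × 9.81) = 45.55 m.
Total head at PZ-3: h = z + ψ = 160.15 + 45.55 = 205.70 m.
Total head at PZ-9: h = 225.93 − 24.25 = 201.68 m.
Head difference: h(PZ-3) − h(PZ-9) = 205.70 − 201.68 = 4.02 m.
Hydraulic gradient: i = |Δh| / L = 4.02 / 682 = 0.00589.
Flow is from higher to lower head: from PZ-3 toward PZ-9, i.e. toward the north-east.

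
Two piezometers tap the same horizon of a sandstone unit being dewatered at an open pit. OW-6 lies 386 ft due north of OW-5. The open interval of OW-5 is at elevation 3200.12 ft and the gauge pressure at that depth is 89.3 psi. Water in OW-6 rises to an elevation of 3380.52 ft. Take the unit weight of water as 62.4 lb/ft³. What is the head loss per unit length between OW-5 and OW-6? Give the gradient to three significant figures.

Pressure head at OW-5: ψ = 144·P/γ = 144 × 89.3 / 62.4 = 206.08 ft.
Total head at OW-5: h = z + ψ = 3200.12 + 206.08 = 3406.20 ft.
Total head at OW-6: h = 3380.52 ft (water level in the piezometer is the total head).
Head difference: h(OW-5) − h(OW-6) = 3406.20 − 3380.52 = 25.68 ft.
Hydraulic gradient: i = |Δh| / L = 25.68 / 386 = 0.0665.

i ≈ 0.0665 ft/ft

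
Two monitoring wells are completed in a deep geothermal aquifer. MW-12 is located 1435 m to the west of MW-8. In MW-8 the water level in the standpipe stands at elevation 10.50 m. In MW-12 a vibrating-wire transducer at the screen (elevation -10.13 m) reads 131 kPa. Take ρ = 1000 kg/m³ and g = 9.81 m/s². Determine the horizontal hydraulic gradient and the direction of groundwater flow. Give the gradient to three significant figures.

Total head at MW-8: h = 10.50 m (water level in the piezometer is the total head).
Pressure head at MW-12: ψ = P/(ρg) = 131×1000 / (1000 × 9.81) = 13.35 m.
Total head at MW-12: h = z + ψ = -10.13 + 13.35 = 3.22 m.
Head difference: h(MW-8) − h(MW-12) = 10.50 − 3.22 = 7.28 m.
Hydraulic gradient: i = |Δh| / L = 7.28 / 1435 = 0.00507.
Flow is from higher to lower head: from MW-8 toward MW-12, i.e. toward the west.

i ≈ 0.00507; groundwater flows toward the west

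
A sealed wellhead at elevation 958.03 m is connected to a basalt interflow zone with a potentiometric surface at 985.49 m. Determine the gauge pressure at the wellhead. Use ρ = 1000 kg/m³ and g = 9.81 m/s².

Head above the cap: Δh = 985.49 − 958.03 = 27.46 m.
P = ρgΔh = 1000 × 9.81 × 27.46 = 269383 Pa ≈ 269 kPa.

P ≈ 269 kPa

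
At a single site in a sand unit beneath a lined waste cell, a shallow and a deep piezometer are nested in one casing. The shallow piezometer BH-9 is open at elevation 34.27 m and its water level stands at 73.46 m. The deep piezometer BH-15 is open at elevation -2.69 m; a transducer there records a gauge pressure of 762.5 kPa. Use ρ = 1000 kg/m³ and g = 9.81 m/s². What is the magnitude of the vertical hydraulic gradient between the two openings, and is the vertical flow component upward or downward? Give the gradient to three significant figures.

|i_v| ≈ 0.0427; vertical flow is upward

Total head at BH-9: h = 73.46 m (water level in the standpipe).
Pressure head at BH-15: ψ = P/(ρg) = 762.5×1000 / (1000 × 9.81) = 77.73 m.
Total head at BH-15: h = z + ψ = -2.69 + 77.73 = 75.04 m.
Δh = h(BH-9) − h(BH-15) = 73.46 − 75.04 = -1.58 m.
Vertical separation Δz = 34.27 − (-2.69) = 36.96 m.
|i_v| = |Δh| / Δz = 1.58 / 36.96 = 0.0427.
Head is higher in the deep piezometer, so vertical flow is upward (discharge condition).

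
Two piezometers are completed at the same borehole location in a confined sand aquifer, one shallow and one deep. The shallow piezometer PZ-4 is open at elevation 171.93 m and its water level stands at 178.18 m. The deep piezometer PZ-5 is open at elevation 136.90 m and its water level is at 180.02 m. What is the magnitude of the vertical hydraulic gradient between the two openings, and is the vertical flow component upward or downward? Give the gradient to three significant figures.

Total head at PZ-4: h = 178.18 m (water level in the standpipe).
Total head at PZ-5: h = 180.02 m.
Δh = h(PZ-4) − h(PZ-5) = 178.18 − 180.02 = -1.84 m.
Vertical separation Δz = 171.93 − 136.90 = 35.03 m.
|i_v| = |Δh| / Δz = 1.84 / 35.03 = 0.0525.
Head is higher in the deep piezometer, so vertical flow is upward (discharge condition).

|i_v| ≈ 0.0525; vertical flow is upward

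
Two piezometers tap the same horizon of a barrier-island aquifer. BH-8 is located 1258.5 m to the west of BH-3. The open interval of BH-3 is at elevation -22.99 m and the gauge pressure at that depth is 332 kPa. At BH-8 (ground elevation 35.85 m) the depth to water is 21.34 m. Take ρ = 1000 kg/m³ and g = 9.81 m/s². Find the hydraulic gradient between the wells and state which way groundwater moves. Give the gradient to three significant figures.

i ≈ 0.00291; groundwater flows toward the east

Pressure head at BH-3: ψ = P/(ρg) = 332×1000 / (1000 × 9.81) = 33.84 m.
Total head at BH-3: h = z + ψ = -22.99 + 33.84 = 10.85 m.
Total head at BH-8: h = 35.85 − 21.34 = 14.51 m.
Head difference: h(BH-3) − h(BH-8) = 10.85 − 14.51 = -3.66 m.
Hydraulic gradient: i = |Δh| / L = 3.66 / 1258.5 = 0.00291.
Flow is from higher to lower head: from BH-8 toward BH-3, i.e. toward the east.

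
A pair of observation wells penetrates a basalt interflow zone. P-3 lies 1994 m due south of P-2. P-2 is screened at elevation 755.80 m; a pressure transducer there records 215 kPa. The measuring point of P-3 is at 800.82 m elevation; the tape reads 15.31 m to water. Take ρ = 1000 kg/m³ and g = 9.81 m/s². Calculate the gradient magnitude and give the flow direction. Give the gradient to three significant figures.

i ≈ 0.00391; groundwater flows toward the north

Pressure head at P-2: ψ = P/(ρg) = 215×1000 / (1000 × 9.81) = 21.92 m.
Total head at P-2: h = z + ψ = 755.80 + 21.92 = 777.72 m.
Total head at P-3: h = 800.82 − 15.31 = 785.51 m.
Head difference: h(P-2) − h(P-3) = 777.72 − 785.51 = -7.79 m.
Hydraulic gradient: i = |Δh| / L = 7.79 / 1994 = 0.00391.
Flow is from higher to lower head: from P-3 toward P-2, i.e. toward the north.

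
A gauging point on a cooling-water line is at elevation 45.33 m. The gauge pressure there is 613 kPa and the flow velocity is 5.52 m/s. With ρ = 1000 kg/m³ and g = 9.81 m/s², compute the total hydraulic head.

Pressure head ψ = P/(ρg) = 613×1000 / (1000 × 9.81) = 62.49 m.
Velocity head = v²/(2g) = 5.52² / (2 × 9.81) = 1.553 m.
h = z + ψ + v²/(2g) = 45.33 + 62.49 + 1.553 = 109.37 m.

h ≈ 109.37 m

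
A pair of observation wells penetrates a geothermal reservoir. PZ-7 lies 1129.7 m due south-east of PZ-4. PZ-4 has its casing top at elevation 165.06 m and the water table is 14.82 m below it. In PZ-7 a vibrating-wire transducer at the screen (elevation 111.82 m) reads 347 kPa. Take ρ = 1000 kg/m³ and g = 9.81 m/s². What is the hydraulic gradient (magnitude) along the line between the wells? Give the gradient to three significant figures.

Total head at PZ-4: h = 165.06 − 14.82 = 150.24 m.
Pressure head at PZ-7: ψ = P/(ρg) = 347×1000 / (1000 × 9.81) = 35.37 m.
Total head at PZ-7: h = z + ψ = 111.82 + 35.37 = 147.19 m.
Head difference: h(PZ-4) − h(PZ-7) = 150.24 − 147.19 = 3.05 m.
Hydraulic gradient: i = |Δh| / L = 3.05 / 1129.7 = 0.00270.

i ≈ 0.00270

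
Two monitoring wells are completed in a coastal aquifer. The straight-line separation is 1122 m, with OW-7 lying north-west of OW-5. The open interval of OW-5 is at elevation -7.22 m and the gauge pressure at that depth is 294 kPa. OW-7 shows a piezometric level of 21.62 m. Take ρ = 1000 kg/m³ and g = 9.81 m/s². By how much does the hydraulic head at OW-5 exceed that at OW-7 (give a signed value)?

Δh ≈ 1.13 m

Pressure head at OW-5: ψ = P/(ρg) = 294×1000 / (1000 × 9.81) = 29.97 m.
Total head at OW-5: h = z + ψ = -7.22 + 29.97 = 22.75 m.
Total head at OW-7: h = 21.62 m (water level in the piezometer is the total head).
Head difference: h(OW-5) − h(OW-7) = 22.75 − 21.62 = 1.13 m.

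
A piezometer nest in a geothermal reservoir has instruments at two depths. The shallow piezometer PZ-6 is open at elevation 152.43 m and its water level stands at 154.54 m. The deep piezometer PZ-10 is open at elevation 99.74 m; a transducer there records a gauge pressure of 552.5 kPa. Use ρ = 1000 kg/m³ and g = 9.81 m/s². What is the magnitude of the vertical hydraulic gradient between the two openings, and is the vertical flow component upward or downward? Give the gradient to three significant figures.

|i_v| ≈ 0.0288; vertical flow is upward

Total head at PZ-6: h = 154.54 m (water level in the standpipe).
Pressure head at PZ-10: ψ = P/(ρg) = 552.5×1000 / (1000 × 9.81) = 56.32 m.
Total head at PZ-10: h = z + ψ = 99.74 + 56.32 = 156.06 m.
Δh = h(PZ-6) − h(PZ-10) = 154.54 − 156.06 = -1.52 m.
Vertical separation Δz = 152.43 − 99.74 = 52.69 m.
|i_v| = |Δh| / Δz = 1.52 / 52.69 = 0.0288.
Head is higher in the deep piezometer, so vertical flow is upward (discharge condition).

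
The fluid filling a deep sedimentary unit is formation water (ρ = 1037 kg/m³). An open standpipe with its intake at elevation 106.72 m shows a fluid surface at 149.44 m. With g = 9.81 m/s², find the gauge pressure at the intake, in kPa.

P ≈ 435 kPa

Pressure head ψ = h − z = 149.44 − 106.72 = 42.72 m.
P = ρgψ = 1037 × 9.81 × 42.72 = 434589 Pa ≈ 435 kPa.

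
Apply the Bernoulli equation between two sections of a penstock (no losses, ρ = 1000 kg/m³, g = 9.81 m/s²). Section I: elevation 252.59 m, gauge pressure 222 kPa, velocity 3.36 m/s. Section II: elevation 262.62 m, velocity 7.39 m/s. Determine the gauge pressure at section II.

P₂ ≈ 102 kPa

Pressure head at I: ψ₁ = P₁/(ρg) = 222×1000 / (1000 × 9.81) = 22.63 m.
Velocity heads: v₁²/2g = 3.36²/19.62 = 0.575 m; v₂²/2g = 7.39²/19.62 = 2.783 m.
Total head H = z₁ + ψ₁ + v₁²/2g = 252.59 + 22.63 + 0.575 = 275.80 m.
ψ₂ = H − z₂ − v₂²/2g = 275.80 − 262.62 − 2.783 = 10.40 m.
P₂ = ρgψ₂ = 1000 × 9.81 × 10.40 ≈ 102 kPa.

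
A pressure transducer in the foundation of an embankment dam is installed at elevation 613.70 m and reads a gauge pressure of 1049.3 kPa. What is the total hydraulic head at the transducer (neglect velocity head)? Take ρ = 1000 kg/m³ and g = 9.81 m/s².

h ≈ 720.66 m

ψ = P/(ρg) = 1049.3×1000 / (1000 × 9.81) = 106.96 m.
h = z + ψ = 613.70 + 106.96 = 720.66 m.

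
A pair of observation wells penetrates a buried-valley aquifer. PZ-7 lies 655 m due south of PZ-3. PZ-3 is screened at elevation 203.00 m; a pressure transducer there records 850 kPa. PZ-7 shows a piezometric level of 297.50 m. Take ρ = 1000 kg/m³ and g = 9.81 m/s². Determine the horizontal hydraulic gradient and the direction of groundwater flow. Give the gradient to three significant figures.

i ≈ 0.0120; groundwater flows toward the north

Pressure head at PZ-3: ψ = P/(ρg) = 850×1000 / (1000 × 9.81) = 86.65 m.
Total head at PZ-3: h = z + ψ = 203.00 + 86.65 = 289.65 m.
Total head at PZ-7: h = 297.50 m (water level in the piezometer is the total head).
Head difference: h(PZ-3) − h(PZ-7) = 289.65 − 297.50 = -7.85 m.
Hydraulic gradient: i = |Δh| / L = 7.85 / 655 = 0.0120.
Flow is from higher to lower head: from PZ-7 toward PZ-3, i.e. toward the north.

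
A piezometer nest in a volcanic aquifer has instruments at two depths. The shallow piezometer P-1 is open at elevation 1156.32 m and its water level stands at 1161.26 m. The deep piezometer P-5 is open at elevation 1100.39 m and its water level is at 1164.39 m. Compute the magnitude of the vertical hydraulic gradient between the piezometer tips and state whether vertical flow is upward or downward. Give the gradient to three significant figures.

Total head at P-1: h = 1161.26 m (water level in the standpipe).
Total head at P-5: h = 1164.39 m.
Δh = h(P-1) − h(P-5) = 1161.26 − 1164.39 = -3.13 m.
Vertical separation Δz = 1156.32 − 1100.39 = 55.93 m.
|i_v| = |Δh| / Δz = 3.13 / 55.93 = 0.0560.
Head is higher in the deep piezometer, so vertical flow is upward (discharge condition).

|i_v| ≈ 0.0560; vertical flow is upward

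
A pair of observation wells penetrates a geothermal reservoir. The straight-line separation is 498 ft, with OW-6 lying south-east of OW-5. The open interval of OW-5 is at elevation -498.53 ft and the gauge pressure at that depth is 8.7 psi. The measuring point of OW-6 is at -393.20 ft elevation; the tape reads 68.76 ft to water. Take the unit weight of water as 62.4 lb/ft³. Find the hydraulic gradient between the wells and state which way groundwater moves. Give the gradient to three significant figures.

Pressure head at OW-5: ψ = 144·P/γ = 144 × 8.7 / 62.4 = 20.08 ft.
Total head at OW-5: h = z + ψ = -498.53 + 20.08 = -478.45 ft.
Total head at OW-6: h = -393.20 − 68.76 = -461.96 ft.
Head difference: h(OW-5) − h(OW-6) = -478.45 − (-461.96) = -16.49 ft.
Hydraulic gradient: i = |Δh| / L = 16.49 / 498 = 0.0331.
Flow is from higher to lower head: from OW-6 toward OW-5, i.e. toward the north-west.

i ≈ 0.0331; groundwater flows toward the north-west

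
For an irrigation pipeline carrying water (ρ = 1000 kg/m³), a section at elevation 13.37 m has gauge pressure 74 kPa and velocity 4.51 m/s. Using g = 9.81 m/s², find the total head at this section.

h ≈ 21.95 m

Pressure head ψ = P/(ρg) = 74×1000 / (1000 × 9.81) = 7.54 m.
Velocity head = v²/(2g) = 4.51² / (2 × 9.81) = 1.037 m.
h = z + ψ + v²/(2g) = 13.37 + 7.54 + 1.037 = 21.95 m.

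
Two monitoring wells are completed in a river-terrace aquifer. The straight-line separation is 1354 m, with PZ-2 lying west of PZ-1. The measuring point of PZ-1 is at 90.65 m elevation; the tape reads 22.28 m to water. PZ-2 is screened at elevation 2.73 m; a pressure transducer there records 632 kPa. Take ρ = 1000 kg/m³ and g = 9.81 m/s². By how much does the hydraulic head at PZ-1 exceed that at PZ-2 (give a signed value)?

Total head at PZ-1: h = 90.65 − 22.28 = 68.37 m.
Pressure head at PZ-2: ψ = P/(ρg) = 632×1000 / (1000 × 9.81) = 64.42 m.
Total head at PZ-2: h = z + ψ = 2.73 + 64.42 = 67.15 m.
Head difference: h(PZ-1) − h(PZ-2) = 68.37 − 67.15 = 1.22 m.

Δh ≈ 1.22 m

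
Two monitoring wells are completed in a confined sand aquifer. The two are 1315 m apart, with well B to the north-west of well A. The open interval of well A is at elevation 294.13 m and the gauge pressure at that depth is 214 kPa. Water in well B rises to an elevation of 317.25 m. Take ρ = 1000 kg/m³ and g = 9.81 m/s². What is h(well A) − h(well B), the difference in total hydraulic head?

Pressure head at well A: ψ = P/(ρg) = 214×1000 / (1000 × 9.81) = 21.81 m.
Total head at well A: h = z + ψ = 294.13 + 21.81 = 315.94 m.
Total head at well B: h = 317.25 m (water level in the piezometer is the total head).
Head difference: h(well A) − h(well B) = 315.94 − 317.25 = -1.31 m.

Δh ≈ -1.31 m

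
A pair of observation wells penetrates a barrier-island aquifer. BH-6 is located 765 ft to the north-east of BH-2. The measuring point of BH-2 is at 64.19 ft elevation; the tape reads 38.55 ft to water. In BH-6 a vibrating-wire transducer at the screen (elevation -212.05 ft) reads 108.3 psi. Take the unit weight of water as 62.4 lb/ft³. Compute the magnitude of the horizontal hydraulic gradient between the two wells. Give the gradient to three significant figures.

Total head at BH-2: h = 64.19 − 38.55 = 25.64 ft.
Pressure head at BH-6: ψ = 144·P/γ = 144 × 108.3 / 62.4 = 249.92 ft.
Total head at BH-6: h = z + ψ = -212.05 + 249.92 = 37.87 ft.
Head difference: h(BH-2) − h(BH-6) = 25.64 − 37.87 = -12.23 ft.
Hydraulic gradient: i = |Δh| / L = 12.23 / 765 = 0.0160.

i ≈ 0.0160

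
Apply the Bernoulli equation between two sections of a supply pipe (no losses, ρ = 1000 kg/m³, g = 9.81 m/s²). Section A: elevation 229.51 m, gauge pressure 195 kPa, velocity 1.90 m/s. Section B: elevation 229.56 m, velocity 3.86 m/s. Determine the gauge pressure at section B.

Pressure head at A: ψ₁ = P₁/(ρg) = 195×1000 / (1000 × 9.81) = 19.88 m.
Velocity heads: v₁²/2g = 1.90²/19.62 = 0.184 m; v₂²/2g = 3.86²/19.62 = 0.759 m.
Total head H = z₁ + ψ₁ + v₁²/2g = 229.51 + 19.88 + 0.184 = 249.57 m.
ψ₂ = H − z₂ − v₂²/2g = 249.57 − 229.56 − 0.759 = 19.25 m.
P₂ = ρgψ₂ = 1000 × 9.81 × 19.25 ≈ 189 kPa.

P₂ ≈ 189 kPa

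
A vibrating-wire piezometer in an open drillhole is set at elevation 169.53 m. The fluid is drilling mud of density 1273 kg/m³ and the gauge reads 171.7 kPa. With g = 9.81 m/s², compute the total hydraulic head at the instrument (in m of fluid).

ψ = P/(ρg) = 171.7×1000 / (1273 × 9.81) = 13.75 m.
h = z + ψ = 169.53 + 13.75 = 183.28 m.

h ≈ 183.28 m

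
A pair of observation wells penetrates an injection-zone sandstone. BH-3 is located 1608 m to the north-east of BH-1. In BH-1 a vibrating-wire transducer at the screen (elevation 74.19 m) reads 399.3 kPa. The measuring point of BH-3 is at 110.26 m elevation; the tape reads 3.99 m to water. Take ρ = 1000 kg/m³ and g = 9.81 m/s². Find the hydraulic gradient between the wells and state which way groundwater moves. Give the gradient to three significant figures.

Pressure head at BH-1: ψ = P/(ρg) = 399.3×1000 / (1000 × 9.81) = 40.70 m.
Total head at BH-1: h = z + ψ = 74.19 + 40.70 = 114.89 m.
Total head at BH-3: h = 110.26 − 3.99 = 106.27 m.
Head difference: h(BH-1) − h(BH-3) = 114.89 − 106.27 = 8.62 m.
Hydraulic gradient: i = |Δh| / L = 8.62 / 1608 = 0.00536.
Flow is from higher to lower head: from BH-1 toward BH-3, i.e. toward the north-east.

i ≈ 0.00536; groundwater flows toward the north-east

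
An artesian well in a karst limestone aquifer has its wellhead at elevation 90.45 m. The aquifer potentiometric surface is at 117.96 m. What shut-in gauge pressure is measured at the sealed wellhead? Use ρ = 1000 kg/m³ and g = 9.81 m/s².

Head above the cap: Δh = 117.96 − 90.45 = 27.51 m.
P = ρgΔh = 1000 × 9.81 × 27.51 = 269873 Pa ≈ 270 kPa.

P ≈ 270 kPa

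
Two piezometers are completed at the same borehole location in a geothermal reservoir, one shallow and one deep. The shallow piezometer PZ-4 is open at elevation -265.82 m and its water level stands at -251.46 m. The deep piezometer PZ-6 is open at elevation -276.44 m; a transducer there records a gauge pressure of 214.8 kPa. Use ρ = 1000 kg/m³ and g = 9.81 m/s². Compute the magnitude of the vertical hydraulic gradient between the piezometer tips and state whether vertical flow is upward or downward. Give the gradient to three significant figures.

Total head at PZ-4: h = -251.46 m (water level in the standpipe).
Pressure head at PZ-6: ψ = P/(ρg) = 214.8×1000 / (1000 × 9.81) = 21.90 m.
Total head at PZ-6: h = z + ψ = -276.44 + 21.90 = -254.54 m.
Δh = h(PZ-4) − h(PZ-6) = -251.46 − (-254.54) = 3.08 m.
Vertical separation Δz = -265.82 − (-276.44) = 10.62 m.
|i_v| = |Δh| / Δz = 3.08 / 10.62 = 0.290.
Head is higher in the shallow piezometer, so vertical flow is downward (recharge condition).

|i_v| ≈ 0.290; vertical flow is downward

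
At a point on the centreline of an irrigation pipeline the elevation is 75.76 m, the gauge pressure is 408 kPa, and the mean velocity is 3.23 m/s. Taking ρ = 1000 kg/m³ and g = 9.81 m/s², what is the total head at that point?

Pressure head ψ = P/(ρg) = 408×1000 / (1000 × 9.81) = 41.59 m.
Velocity head = v²/(2g) = 3.23² / (2 × 9.81) = 0.532 m.
h = z + ψ + v²/(2g) = 75.76 + 41.59 + 0.532 = 117.88 m.

h ≈ 117.88 m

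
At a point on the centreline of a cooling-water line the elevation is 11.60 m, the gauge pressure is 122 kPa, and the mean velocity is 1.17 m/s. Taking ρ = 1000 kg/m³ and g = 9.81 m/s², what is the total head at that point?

h ≈ 24.11 m

Pressure head ψ = P/(ρg) = 122×1000 / (1000 × 9.81) = 12.44 m.
Velocity head = v²/(2g) = 1.17² / (2 × 9.81) = 0.070 m.
h = z + ψ + v²/(2g) = 11.60 + 12.44 + 0.070 = 24.11 m.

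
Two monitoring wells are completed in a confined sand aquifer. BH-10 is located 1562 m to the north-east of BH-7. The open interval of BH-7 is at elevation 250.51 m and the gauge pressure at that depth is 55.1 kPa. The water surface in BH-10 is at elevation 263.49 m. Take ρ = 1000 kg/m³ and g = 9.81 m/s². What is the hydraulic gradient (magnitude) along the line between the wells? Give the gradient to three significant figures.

i ≈ 0.00471

Pressure head at BH-7: ψ = P/(ρg) = 55.1×1000 / (1000 × 9.81) = 5.62 m.
Total head at BH-7: h = z + ψ = 250.51 + 5.62 = 256.13 m.
Total head at BH-10: h = 263.49 m (water level in the piezometer is the total head).
Head difference: h(BH-7) − h(BH-10) = 256.13 − 263.49 = -7.36 m.
Hydraulic gradient: i = |Δh| / L = 7.36 / 1562 = 0.00471.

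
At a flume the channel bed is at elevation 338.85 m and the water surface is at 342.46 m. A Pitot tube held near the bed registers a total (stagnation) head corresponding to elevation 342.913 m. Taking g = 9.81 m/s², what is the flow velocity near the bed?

Near the bed, under hydrostatic conditions, the piezometric head (z + ψ) equals the free-surface elevation, 342.46 m.
Velocity head = total − piezometric = 342.913 − 342.46 = 0.453 m.
v = √(2g·h_v) = √(2 × 9.81 × 0.453) = 2.98 m/s.

v ≈ 2.98 m/s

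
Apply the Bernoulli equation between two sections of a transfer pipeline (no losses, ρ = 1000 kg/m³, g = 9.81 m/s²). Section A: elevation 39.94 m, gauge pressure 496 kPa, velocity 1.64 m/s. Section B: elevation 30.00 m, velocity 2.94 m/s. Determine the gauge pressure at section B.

P₂ ≈ 591 kPa

Pressure head at A: ψ₁ = P₁/(ρg) = 496×1000 / (1000 × 9.81) = 50.56 m.
Velocity heads: v₁²/2g = 1.64²/19.62 = 0.137 m; v₂²/2g = 2.94²/19.62 = 0.441 m.
Total head H = z₁ + ψ₁ + v₁²/2g = 39.94 + 50.56 + 0.137 = 90.64 m.
ψ₂ = H − z₂ − v₂²/2g = 90.64 − 30.00 − 0.441 = 60.20 m.
P₂ = ρgψ₂ = 1000 × 9.81 × 60.20 ≈ 591 kPa.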